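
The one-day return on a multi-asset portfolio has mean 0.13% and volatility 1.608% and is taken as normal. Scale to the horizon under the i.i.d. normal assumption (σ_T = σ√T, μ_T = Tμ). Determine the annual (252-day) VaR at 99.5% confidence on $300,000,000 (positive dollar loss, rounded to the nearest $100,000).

$99,000,000

At 99.5%, z = 2.576.
σ_{252d} = 1.608% × √252 = 25.526%; μ_{252d} = 252 × 0.13% = 32.760%.
VaR = −(32.760%) + 2.576 × 25.526% = 32.995%.
On $300,000,000: 0.32995 × $300,000,000 = $98,985,000.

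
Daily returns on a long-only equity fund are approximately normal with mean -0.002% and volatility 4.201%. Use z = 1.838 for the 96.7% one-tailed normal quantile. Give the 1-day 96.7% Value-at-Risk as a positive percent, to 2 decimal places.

VaR = −μ + z·σ = −(-0.002%) + 1.838 × 4.201% = 7.723%.

7.72%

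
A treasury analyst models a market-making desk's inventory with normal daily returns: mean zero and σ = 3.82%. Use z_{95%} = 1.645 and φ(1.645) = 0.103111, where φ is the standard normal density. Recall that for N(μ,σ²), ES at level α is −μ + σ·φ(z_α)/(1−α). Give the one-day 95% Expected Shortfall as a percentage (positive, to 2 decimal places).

7.88%

Tail multiplier: φ(z)/(1−α) = 0.103111 / 0.05 = 2.062.
ES = 3.82% × 2.062 = 7.877%.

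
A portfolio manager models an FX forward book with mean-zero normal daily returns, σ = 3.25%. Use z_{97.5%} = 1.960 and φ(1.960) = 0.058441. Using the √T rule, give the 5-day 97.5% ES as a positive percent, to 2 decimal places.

16.99%

σ_{5d} = 3.25% × √5 = 7.267%.
ES multiplier = φ(z)/(1−α) = 0.058441/0.025 = 2.338.
ES = 7.267% × 2.338 = 16.990%.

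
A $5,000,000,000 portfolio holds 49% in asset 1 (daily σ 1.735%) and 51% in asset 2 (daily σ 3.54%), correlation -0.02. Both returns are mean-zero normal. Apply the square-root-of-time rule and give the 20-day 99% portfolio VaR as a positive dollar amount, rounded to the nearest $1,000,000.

σ_p = √(0.49²·1.735² + 0.51²·3.54² + 2·-0.02·0.49·0.51·1.735·3.54) = 1.980%.
σ_{20d} = 1.980% × √20 = 8.855%.
z(99%) = 2.326.
VaR = 2.326 × 8.855% = 20.597%; on $5,000,000,000 that is $1,029,850,000.

$1,030,000,000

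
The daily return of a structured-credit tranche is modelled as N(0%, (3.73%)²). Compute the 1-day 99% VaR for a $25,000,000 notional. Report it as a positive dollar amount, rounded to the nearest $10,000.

At 99% one-sided, z = 2.326.
VaR = z·σ = 2.326 × 3.73% = 8.676%.
On $25,000,000: 0.08676 × $25,000,000 = $2,169,000.

$2,170,000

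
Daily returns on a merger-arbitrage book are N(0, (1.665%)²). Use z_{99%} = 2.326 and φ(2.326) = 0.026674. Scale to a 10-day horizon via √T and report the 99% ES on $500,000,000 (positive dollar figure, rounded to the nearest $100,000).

σ_{10d} = 1.665% × √10 = 5.265%.
ES multiplier = φ(z)/(1−α) = 0.026674/0.01 = 2.667.
ES = 5.265% × 2.667 = 14.042%; on $500,000,000: $70,210,000.

$70,200,000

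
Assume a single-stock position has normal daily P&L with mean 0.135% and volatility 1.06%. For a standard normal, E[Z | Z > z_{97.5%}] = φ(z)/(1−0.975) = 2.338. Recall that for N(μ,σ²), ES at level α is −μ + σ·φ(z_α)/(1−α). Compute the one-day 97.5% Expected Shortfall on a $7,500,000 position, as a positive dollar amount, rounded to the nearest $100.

$175,700

ES = −(0.135%) + 1.06% × 2.338 = 2.343%.
On $7,500,000: 0.02343 × $7,500,000 = $175,725.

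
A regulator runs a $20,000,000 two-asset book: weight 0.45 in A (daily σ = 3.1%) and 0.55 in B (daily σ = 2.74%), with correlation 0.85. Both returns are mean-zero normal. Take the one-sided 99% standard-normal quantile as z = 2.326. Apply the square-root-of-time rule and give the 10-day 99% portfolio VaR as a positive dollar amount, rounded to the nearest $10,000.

σ_p = √(0.45²·3.1² + 0.55²·2.74² + 2·0.85·0.45·0.55·3.1·2.74) = 2.791%.
σ_{10d} = 2.791% × √10 = 8.826%.
VaR = 2.326 × 8.826% = 20.529%; on $20,000,000 that is $4,105,800.

$4,110,000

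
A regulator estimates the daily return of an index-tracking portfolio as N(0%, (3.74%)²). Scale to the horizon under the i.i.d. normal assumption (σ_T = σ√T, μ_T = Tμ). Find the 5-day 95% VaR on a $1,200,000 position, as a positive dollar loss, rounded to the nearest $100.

$165,100

At 95%, z = 1.645.
σ_{5d} = 3.74% × √5 = 8.363%.
VaR = 1.645 × 8.363% = 13.757%.
On $1,200,000: 0.13757 × $1,200,000 = $165,084.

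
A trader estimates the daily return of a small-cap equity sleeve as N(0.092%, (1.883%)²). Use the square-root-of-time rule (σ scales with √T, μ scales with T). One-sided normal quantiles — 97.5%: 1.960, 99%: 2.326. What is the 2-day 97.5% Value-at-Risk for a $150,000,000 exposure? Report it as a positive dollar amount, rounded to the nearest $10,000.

$7,550,000

σ_{2d} = 1.883% × √2 = 2.663%; μ_{2d} = 2 × 0.092% = 0.184%.
VaR = −(0.184%) + 1.960 × 2.663% = 5.035%.
On $150,000,000: 0.05035 × $150,000,000 = $7,552,500.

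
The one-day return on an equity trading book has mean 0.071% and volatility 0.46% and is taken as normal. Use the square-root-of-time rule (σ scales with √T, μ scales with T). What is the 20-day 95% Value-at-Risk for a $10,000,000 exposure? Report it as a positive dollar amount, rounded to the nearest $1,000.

At 95%, z = 1.645.
σ_{20d} = 0.46% × √20 = 2.057%; μ_{20d} = 20 × 0.071% = 1.420%.
VaR = −(1.420%) + 1.645 × 2.057% = 1.964%.
On $10,000,000: 0.01964 × $10,000,000 = $196,400.

$196,000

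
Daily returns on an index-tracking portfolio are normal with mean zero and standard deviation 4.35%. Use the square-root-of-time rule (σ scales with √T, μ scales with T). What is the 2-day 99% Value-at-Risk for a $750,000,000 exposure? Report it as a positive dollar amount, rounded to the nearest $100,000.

At 99%, z = 2.326.
σ_{2d} = 4.35% × √2 = 6.152%.
VaR = 2.326 × 6.152% = 14.310%.
On $750,000,000: 0.14310 × $750,000,000 = $107,325,000.

$107,300,000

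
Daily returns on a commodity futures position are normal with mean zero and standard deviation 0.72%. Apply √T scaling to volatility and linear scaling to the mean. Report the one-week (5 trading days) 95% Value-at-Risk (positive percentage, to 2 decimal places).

2.65%

At 95%, z = 1.645.
σ_{5d} = 0.72% × √5 = 1.610%.
VaR = 1.645 × 1.610% = 2.648%.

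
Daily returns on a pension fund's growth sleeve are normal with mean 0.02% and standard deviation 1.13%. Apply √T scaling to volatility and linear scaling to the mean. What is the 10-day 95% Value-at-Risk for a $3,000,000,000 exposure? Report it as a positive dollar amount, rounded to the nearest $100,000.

$170,300,000

At 95%, z = 1.645.
σ_{10d} = 1.13% × √10 = 3.573%; μ_{10d} = 10 × 0.02% = 0.200%.
VaR = −(0.200%) + 1.645 × 3.573% = 5.678%.
On $3,000,000,000: 0.05678 × $3,000,000,000 = $170,340,000.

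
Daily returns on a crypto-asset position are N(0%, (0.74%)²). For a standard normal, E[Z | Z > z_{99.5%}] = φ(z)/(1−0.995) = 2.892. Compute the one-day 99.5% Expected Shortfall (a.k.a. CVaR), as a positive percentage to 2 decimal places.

ES = 0.74% × 2.892 = 2.140%.

2.14%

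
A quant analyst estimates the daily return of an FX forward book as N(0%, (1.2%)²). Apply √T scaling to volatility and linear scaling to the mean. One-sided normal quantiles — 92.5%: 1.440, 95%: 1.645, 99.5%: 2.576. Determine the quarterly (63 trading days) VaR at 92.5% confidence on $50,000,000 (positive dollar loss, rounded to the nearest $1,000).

$6,858,000

σ_{63d} = 1.2% × √63 = 9.525%.
VaR = 1.440 × 9.525% = 13.716%.
On $50,000,000: 0.13716 × $50,000,000 = $6,858,000.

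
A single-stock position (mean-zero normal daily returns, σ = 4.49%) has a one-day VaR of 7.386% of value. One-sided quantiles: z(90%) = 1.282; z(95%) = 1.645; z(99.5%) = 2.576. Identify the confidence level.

95%

Implied z = VaR/σ = 7.386 / 4.49 = 1.645.
This matches z(95%) = 1.645.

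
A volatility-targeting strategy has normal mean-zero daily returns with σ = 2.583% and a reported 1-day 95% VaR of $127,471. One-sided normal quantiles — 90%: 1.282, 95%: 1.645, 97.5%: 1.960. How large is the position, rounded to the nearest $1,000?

VaR as a fraction of value: z·σ = 1.645 × 2.583% = 4.24904%.
Position = $127,471 / 0.0424904 = $2,999,999.

$3,000,000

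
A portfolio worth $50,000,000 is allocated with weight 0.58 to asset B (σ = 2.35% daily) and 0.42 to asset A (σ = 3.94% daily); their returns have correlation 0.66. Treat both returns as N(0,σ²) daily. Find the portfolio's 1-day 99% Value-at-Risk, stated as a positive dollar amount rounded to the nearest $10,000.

σ_p² = 0.58²·2.35² + 0.42²·3.94² + 2·0.66·0.58·0.42·2.35·3.94 = 7.5734 (%²).
σ_p = √7.5734 = 2.752%.
At 99%, z = 2.326.
VaR = 2.326 × 2.752% = 6.401%; on $50,000,000 that is $3,200,500.

$3,200,000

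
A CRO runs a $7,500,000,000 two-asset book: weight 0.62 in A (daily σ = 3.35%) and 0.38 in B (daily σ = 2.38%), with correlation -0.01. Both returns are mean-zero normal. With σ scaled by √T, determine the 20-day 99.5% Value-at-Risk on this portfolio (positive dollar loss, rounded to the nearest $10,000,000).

$1,950,000,000

σ_p = √(0.62²·3.35² + 0.38²·2.38² + 2·-0.01·0.62·0.38·3.35·2.38) = 2.257%.
σ_{20d} = 2.257% × √20 = 10.094%.
z(99.5%) = 2.576.
VaR = 2.576 × 10.094% = 26.002%; on $7,500,000,000 that is $1,950,150,000.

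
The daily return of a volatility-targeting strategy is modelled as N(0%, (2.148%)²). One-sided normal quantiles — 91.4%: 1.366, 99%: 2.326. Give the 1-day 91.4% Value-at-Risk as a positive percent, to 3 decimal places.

2.934%

VaR = z·σ = 1.366 × 2.148% = 2.934%.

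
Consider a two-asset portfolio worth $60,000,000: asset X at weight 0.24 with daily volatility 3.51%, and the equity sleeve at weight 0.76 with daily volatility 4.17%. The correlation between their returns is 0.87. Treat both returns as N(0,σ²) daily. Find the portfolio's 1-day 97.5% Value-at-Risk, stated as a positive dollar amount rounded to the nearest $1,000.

σ_p² = 0.24²·3.51² + 0.76²·4.17² + 2·0.87·0.24·0.76·3.51·4.17 = 15.3988 (%²).
σ_p = √15.3988 = 3.924%.
At 97.5%, z = 1.960.
VaR = 1.960 × 3.924% = 7.691%; on $60,000,000 that is $4,614,600.

$4,615,000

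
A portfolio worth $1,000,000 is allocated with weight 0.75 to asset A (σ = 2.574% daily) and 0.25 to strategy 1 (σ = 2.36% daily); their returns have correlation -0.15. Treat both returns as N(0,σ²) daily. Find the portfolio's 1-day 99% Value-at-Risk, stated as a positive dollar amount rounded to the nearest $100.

σ_p² = 0.75²·2.574² + 0.25²·2.36² + 2·-0.15·0.75·0.25·2.574·2.36 = 3.7332 (%²).
σ_p = √3.7332 = 1.932%.
At 99%, z = 2.326.
VaR = 2.326 × 1.932% = 4.494%; on $1,000,000 that is $44,940.

$44,900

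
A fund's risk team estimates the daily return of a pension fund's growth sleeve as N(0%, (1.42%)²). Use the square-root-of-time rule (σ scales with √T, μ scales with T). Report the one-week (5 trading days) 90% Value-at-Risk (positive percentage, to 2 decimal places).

4.07%

At 90%, z = 1.282.
σ_{5d} = 1.42% × √5 = 3.175%.
VaR = 1.282 × 3.175% = 4.070%.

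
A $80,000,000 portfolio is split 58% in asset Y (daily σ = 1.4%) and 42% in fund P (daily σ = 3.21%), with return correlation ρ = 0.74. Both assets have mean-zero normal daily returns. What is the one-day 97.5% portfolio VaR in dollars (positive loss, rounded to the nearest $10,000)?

$3,170,000

σ_p² = 0.58²·1.4² + 0.42²·3.21² + 2·0.74·0.58·0.42·1.4·3.21 = 4.0972 (%²).
σ_p = √4.0972 = 2.024%.
At 97.5%, z = 1.960.
VaR = 1.960 × 2.024% = 3.967%; on $80,000,000 that is $3,173,600.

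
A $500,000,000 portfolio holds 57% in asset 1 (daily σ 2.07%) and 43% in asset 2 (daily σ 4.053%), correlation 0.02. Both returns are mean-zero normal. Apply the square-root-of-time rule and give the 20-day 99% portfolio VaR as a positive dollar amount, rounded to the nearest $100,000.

σ_p = √(0.57²·2.07² + 0.43²·4.053² + 2·0.02·0.57·0.43·2.07·4.053) = 2.124%.
σ_{20d} = 2.124% × √20 = 9.499%.
z(99%) = 2.326.
VaR = 2.326 × 9.499% = 22.095%; on $500,000,000 that is $110,475,000.

$110,500,000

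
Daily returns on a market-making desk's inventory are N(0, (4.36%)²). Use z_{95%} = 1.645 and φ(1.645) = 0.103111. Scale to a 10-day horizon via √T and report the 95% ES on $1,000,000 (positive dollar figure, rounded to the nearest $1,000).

$284,000

σ_{10d} = 4.36% × √10 = 13.788%.
ES multiplier = φ(z)/(1−α) = 0.103111/0.05 = 2.062.
ES = 13.788% × 2.062 = 28.431%; on $1,000,000: $284,310.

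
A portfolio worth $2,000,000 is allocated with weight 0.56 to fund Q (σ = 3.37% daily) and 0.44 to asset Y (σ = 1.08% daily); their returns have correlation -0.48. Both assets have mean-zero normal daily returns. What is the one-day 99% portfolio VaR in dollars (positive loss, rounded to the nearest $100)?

σ_p² = 0.56²·3.37² + 0.44²·1.08² + 2·-0.48·0.56·0.44·3.37·1.08 = 2.9264 (%²).
σ_p = √2.9264 = 1.711%.
At 99%, z = 2.326.
VaR = 2.326 × 1.711% = 3.980%; on $2,000,000 that is $79,600.

$79,600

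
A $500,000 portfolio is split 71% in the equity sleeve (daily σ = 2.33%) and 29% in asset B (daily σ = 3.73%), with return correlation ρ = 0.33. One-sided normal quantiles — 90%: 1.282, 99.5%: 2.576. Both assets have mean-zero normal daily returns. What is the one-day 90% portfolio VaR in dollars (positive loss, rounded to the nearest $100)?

σ_p² = 0.71²·2.33² + 0.29²·3.73² + 2·0.33·0.71·0.29·2.33·3.73 = 5.0878 (%²).
σ_p = √5.0878 = 2.256%.
VaR = 1.282 × 2.256% = 2.892%; on $500,000 that is $14,460.

$14,500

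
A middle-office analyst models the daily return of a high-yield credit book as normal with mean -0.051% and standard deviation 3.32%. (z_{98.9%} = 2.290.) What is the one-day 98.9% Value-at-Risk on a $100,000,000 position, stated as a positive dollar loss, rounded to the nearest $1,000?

VaR = −μ + z·σ = −(-0.051%) + 2.290 × 3.32% = 7.654%.
On $100,000,000: 0.07654 × $100,000,000 = $7,654,000.

$7,654,000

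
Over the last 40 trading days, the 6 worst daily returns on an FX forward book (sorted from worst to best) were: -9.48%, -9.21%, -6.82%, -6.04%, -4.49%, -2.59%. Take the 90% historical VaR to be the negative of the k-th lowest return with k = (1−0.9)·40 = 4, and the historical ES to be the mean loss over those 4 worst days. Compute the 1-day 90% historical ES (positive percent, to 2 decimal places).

7.89%

The 4 worst returns sum to -31.55%.
ES = −(-31.55%) / 4 = 7.8875% ≈ 7.89%.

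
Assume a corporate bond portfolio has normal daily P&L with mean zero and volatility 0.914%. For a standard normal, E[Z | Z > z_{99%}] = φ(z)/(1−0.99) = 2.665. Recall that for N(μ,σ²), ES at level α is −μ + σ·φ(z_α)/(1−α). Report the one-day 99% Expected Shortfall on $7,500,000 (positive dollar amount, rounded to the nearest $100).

$182,700

ES = 0.914% × 2.665 = 2.436%.
On $7,500,000: 0.02436 × $7,500,000 = $182,700.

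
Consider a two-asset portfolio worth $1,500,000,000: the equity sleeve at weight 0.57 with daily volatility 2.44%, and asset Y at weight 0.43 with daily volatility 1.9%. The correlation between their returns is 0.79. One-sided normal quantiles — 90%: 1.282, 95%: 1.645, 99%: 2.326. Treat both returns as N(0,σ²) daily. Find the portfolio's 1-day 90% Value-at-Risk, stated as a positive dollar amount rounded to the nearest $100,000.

$40,300,000

σ_p² = 0.57²·2.44² + 0.43²·1.9² + 2·0.79·0.57·0.43·2.44·1.9 = 4.3971 (%²).
σ_p = √4.3971 = 2.097%.
VaR = 1.282 × 2.097% = 2.688%; on $1,500,000,000 that is $40,320,000.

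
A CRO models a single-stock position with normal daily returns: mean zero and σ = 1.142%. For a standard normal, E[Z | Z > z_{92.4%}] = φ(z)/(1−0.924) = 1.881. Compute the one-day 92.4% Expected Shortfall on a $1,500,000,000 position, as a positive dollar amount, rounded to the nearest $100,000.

$32,200,000

ES = 1.142% × 1.881 = 2.148%.
On $1,500,000,000: 0.02148 × $1,500,000,000 = $32,220,000.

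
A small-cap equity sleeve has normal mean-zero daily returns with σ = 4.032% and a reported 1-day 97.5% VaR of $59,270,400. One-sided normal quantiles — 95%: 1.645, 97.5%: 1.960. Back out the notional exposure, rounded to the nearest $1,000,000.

$750,000,000

VaR as a fraction of value: z·σ = 1.960 × 4.032% = 7.90272%.
Position = $59,270,400 / 0.0790272 = $750,000,000.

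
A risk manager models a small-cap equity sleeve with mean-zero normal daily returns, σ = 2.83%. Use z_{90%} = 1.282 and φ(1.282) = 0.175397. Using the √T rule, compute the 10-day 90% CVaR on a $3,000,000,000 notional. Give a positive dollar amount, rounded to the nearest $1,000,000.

σ_{10d} = 2.83% × √10 = 8.949%.
ES multiplier = φ(z)/(1−α) = 0.175397/0.1 = 1.754.
ES = 8.949% × 1.754 = 15.697%; on $3,000,000,000: $470,910,000.

$471,000,000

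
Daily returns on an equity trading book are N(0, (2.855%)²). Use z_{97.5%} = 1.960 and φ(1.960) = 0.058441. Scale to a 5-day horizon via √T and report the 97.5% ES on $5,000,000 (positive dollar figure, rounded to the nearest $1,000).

$746,000

σ_{5d} = 2.855% × √5 = 6.384%.
ES multiplier = φ(z)/(1−α) = 0.058441/0.025 = 2.338.
ES = 6.384% × 2.338 = 14.926%; on $5,000,000: $746,300.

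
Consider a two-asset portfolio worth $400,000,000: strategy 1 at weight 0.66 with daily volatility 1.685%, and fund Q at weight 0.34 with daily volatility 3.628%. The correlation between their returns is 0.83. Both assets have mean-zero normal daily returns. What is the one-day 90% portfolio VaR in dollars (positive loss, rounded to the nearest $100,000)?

σ_p² = 0.66²·1.685² + 0.34²·3.628² + 2·0.83·0.66·0.34·1.685·3.628 = 5.0355 (%²).
σ_p = √5.0355 = 2.244%.
At 90%, z = 1.282.
VaR = 1.282 × 2.244% = 2.877%; on $400,000,000 that is $11,508,000.

$11,500,000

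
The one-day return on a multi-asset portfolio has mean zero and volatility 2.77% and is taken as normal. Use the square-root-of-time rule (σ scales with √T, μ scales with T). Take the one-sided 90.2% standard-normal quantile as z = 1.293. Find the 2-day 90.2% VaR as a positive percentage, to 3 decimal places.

σ_{2d} = 2.77% × √2 = 3.917%.
VaR = 1.293 × 3.917% = 5.065%.

5.065%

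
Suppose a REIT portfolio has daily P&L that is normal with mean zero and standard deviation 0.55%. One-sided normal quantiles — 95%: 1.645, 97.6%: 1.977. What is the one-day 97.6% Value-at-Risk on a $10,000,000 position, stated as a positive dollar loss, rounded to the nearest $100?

$108,700

VaR = z·σ = 1.977 × 0.55% = 1.087%.
On $10,000,000: 0.01087 × $10,000,000 = $108,700.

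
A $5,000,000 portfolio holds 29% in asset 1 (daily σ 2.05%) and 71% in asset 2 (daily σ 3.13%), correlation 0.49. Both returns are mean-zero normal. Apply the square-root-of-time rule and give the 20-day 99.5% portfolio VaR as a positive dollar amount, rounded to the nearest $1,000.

σ_p = √(0.29²·2.05² + 0.71²·3.13² + 2·0.49·0.29·0.71·2.05·3.13) = 2.566%.
σ_{20d} = 2.566% × √20 = 11.476%.
z(99.5%) = 2.576.
VaR = 2.576 × 11.476% = 29.562%; on $5,000,000 that is $1,478,100.

$1,478,000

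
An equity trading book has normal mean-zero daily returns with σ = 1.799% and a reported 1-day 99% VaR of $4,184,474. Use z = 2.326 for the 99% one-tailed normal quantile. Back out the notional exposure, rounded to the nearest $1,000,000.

$100,000,000

VaR as a fraction of value: z·σ = 2.326 × 1.799% = 4.18447%.
Position = $4,184,474 / 0.0418447 = $100,000,000.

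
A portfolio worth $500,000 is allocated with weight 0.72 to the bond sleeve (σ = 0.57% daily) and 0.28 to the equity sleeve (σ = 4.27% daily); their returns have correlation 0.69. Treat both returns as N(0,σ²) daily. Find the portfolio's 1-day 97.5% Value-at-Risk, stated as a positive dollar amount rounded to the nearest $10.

σ_p² = 0.72²·0.57² + 0.28²·4.27² + 2·0.69·0.72·0.28·0.57·4.27 = 2.2750 (%²).
σ_p = √2.2750 = 1.508%.
At 97.5%, z = 1.960.
VaR = 1.960 × 1.508% = 2.956%; on $500,000 that is $14,780.

$14,780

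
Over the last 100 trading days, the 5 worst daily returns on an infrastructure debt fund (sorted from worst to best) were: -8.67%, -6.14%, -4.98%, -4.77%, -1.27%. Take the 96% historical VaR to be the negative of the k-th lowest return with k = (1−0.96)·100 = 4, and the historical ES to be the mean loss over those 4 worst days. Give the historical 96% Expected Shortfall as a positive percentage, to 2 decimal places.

6.14%

The 4 worst returns sum to -24.56%.
ES = −(-24.56%) / 4 = 6.14%.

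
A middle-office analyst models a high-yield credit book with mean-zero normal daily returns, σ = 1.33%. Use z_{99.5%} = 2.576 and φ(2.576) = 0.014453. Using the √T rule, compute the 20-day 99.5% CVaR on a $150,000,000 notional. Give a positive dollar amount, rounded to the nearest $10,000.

$25,790,000

σ_{20d} = 1.33% × √20 = 5.948%.
ES multiplier = φ(z)/(1−α) = 0.014453/0.005 = 2.891.
ES = 5.948% × 2.891 = 17.196%; on $150,000,000: $25,794,000.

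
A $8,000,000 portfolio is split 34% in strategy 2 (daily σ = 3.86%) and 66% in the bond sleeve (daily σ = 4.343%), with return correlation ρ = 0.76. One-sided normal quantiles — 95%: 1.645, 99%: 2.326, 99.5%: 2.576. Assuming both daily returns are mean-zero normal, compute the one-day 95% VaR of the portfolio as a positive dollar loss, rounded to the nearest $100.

σ_p² = 0.34²·3.86² + 0.66²·4.343² + 2·0.76·0.34·0.66·3.86·4.343 = 15.6565 (%²).
σ_p = √15.6565 = 3.957%.
VaR = 1.645 × 3.957% = 6.509%; on $8,000,000 that is $520,720.

$520,700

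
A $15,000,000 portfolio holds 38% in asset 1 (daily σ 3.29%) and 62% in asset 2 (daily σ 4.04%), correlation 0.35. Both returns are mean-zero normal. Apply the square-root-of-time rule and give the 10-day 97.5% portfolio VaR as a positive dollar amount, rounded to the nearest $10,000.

$2,940,000

σ_p = √(0.38²·3.29² + 0.62²·4.04² + 2·0.35·0.38·0.62·3.29·4.04) = 3.167%.
σ_{10d} = 3.167% × √10 = 10.015%.
z(97.5%) = 1.960.
VaR = 1.960 × 10.015% = 19.629%; on $15,000,000 that is $2,944,350.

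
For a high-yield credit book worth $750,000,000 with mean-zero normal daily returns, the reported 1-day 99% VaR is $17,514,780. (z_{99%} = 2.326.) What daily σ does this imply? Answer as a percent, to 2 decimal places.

1.00%

VaR as a fraction: $17,514,780 / $750,000,000 = 2.335%.
σ = VaR / z = 2.335% / 2.326 = 1.004%.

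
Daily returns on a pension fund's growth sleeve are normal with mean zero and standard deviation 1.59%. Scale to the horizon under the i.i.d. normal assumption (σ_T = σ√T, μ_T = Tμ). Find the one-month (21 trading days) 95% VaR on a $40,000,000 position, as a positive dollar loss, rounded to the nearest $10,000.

$4,790,000

At 95%, z = 1.645.
σ_{21d} = 1.59% × √21 = 7.286%.
VaR = 1.645 × 7.286% = 11.985%.
On $40,000,000: 0.11985 × $40,000,000 = $4,794,000.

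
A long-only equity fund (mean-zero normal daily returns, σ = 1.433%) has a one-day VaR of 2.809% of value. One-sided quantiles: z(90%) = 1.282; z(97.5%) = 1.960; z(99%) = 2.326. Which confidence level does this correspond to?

Implied z = VaR/σ = 2.809 / 1.433 = 1.960.
This matches z(97.5%) = 1.960.

97.5%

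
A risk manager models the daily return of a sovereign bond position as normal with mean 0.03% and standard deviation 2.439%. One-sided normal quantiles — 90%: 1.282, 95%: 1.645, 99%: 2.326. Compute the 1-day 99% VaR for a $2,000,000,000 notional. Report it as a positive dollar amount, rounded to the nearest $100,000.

$112,900,000

VaR = −μ + z·σ = −(0.03%) + 2.326 × 2.439% = 5.643%.
On $2,000,000,000: 0.05643 × $2,000,000,000 = $112,860,000.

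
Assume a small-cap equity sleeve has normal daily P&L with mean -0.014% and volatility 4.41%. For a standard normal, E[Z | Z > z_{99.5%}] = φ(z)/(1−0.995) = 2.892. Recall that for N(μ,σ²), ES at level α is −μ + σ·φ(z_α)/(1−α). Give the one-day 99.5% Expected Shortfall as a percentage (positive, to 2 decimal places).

12.77%

ES = −(-0.014%) + 4.41% × 2.892 = 12.768%.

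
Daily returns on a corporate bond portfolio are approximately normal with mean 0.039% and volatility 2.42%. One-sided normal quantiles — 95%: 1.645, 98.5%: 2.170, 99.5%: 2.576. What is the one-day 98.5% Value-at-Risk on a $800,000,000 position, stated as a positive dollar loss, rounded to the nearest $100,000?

VaR = −μ + z·σ = −(0.039%) + 2.170 × 2.42% = 5.212%.
On $800,000,000: 0.05212 × $800,000,000 = $41,696,000.

$41,700,000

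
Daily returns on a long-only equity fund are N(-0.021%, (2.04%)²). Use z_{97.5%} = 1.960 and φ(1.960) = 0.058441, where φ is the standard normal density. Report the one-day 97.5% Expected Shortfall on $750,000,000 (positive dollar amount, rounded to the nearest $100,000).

Tail multiplier: φ(z)/(1−α) = 0.058441 / 0.025 = 2.338.
ES = −(-0.021%) + 2.04% × 2.338 = 4.791%.
On $750,000,000: 0.04791 × $750,000,000 = $35,932,500.

$35,900,000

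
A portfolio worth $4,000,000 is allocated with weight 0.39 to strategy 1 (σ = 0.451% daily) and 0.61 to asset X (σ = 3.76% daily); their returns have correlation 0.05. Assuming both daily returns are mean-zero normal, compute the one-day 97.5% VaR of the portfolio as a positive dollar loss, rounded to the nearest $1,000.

$181,000

σ_p² = 0.39²·0.451² + 0.61²·3.76² + 2·0.05·0.39·0.61·0.451·3.76 = 5.3319 (%²).
σ_p = √5.3319 = 2.309%.
At 97.5%, z = 1.960.
VaR = 1.960 × 2.309% = 4.526%; on $4,000,000 that is $181,040.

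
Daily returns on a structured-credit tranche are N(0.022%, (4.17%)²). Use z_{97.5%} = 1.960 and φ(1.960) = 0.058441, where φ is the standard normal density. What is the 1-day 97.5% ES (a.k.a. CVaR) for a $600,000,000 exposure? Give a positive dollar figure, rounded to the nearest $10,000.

Tail multiplier: φ(z)/(1−α) = 0.058441 / 0.025 = 2.338.
ES = −(0.022%) + 4.17% × 2.338 = 9.727%.
On $600,000,000: 0.09727 × $600,000,000 = $58,362,000.

$58,360,000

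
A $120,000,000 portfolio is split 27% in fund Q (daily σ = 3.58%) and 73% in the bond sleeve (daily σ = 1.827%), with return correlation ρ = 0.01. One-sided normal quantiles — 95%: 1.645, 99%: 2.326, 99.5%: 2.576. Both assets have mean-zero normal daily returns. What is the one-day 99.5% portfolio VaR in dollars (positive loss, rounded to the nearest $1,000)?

$5,116,000

σ_p² = 0.27²·3.58² + 0.73²·1.827² + 2·0.01·0.27·0.73·3.58·1.827 = 2.7389 (%²).
σ_p = √2.7389 = 1.655%.
VaR = 2.576 × 1.655% = 4.263%; on $120,000,000 that is $5,115,600.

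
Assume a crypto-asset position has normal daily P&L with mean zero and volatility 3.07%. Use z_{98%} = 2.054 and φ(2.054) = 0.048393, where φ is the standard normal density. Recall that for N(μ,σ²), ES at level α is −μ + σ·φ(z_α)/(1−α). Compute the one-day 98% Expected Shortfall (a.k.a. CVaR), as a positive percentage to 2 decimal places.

7.43%

Tail multiplier: φ(z)/(1−α) = 0.048393 / 0.02 = 2.420.
ES = 3.07% × 2.420 = 7.429%.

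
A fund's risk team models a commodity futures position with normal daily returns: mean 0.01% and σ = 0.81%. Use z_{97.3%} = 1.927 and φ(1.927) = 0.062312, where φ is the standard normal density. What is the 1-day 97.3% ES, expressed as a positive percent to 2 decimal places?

1.86%

Tail multiplier: φ(z)/(1−α) = 0.062312 / 0.027 = 2.308.
ES = −(0.01%) + 0.81% × 2.308 = 1.859%.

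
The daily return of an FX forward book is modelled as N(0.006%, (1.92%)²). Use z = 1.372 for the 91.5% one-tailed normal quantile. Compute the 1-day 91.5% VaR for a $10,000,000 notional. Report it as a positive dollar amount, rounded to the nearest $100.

$262,800

VaR = −μ + z·σ = −(0.006%) + 1.372 × 1.92% = 2.628%.
On $10,000,000: 0.02628 × $10,000,000 = $262,800.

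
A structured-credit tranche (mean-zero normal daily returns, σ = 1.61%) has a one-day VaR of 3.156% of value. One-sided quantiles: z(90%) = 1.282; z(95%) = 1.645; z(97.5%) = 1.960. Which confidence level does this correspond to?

Implied z = VaR/σ = 3.156 / 1.61 = 1.960.
This matches z(97.5%) = 1.960.

97.5%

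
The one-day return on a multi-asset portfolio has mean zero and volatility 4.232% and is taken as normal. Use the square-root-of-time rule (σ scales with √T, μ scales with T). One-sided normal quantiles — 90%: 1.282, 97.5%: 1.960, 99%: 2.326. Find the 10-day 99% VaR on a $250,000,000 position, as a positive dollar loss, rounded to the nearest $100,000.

$77,800,000

σ_{10d} = 4.232% × √10 = 13.383%.
VaR = 2.326 × 13.383% = 31.129%.
On $250,000,000: 0.31129 × $250,000,000 = $77,822,500.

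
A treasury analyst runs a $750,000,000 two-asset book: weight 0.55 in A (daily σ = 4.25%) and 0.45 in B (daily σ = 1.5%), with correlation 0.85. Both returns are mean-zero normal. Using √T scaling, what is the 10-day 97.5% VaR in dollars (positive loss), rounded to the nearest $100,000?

σ_p = √(0.55²·4.25² + 0.45²·1.5² + 2·0.85·0.55·0.45·4.25·1.5) = 2.933%.
σ_{10d} = 2.933% × √10 = 9.275%.
z(97.5%) = 1.960.
VaR = 1.960 × 9.275% = 18.179%; on $750,000,000 that is $136,342,500.

$136,300,000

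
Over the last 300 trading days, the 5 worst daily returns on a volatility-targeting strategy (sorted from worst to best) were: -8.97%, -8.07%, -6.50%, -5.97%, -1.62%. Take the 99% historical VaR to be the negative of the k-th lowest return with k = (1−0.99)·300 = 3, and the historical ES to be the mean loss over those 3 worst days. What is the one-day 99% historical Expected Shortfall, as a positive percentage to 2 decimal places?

7.85%

The 3 worst returns sum to -23.54%.
ES = −(-23.54%) / 3 = 7.8466…% ≈ 7.85%.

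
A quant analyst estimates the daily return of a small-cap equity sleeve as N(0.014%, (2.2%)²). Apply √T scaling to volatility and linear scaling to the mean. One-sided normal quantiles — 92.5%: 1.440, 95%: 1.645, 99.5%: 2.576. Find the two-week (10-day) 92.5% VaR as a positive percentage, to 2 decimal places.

9.88%

σ_{10d} = 2.2% × √10 = 6.957%; μ_{10d} = 10 × 0.014% = 0.140%.
VaR = −(0.140%) + 1.440 × 6.957% = 9.878%.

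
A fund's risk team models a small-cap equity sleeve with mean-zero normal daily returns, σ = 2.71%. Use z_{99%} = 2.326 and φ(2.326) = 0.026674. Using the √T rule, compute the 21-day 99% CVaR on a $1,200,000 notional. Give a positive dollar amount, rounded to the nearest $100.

$397,500

σ_{21d} = 2.71% × √21 = 12.419%.
ES multiplier = φ(z)/(1−α) = 0.026674/0.01 = 2.667.
ES = 12.419% × 2.667 = 33.121%; on $1,200,000: $397,452.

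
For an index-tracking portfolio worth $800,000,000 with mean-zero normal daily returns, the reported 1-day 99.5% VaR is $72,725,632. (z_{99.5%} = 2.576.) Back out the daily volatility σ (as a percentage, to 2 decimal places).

VaR as a fraction: $72,725,632 / $800,000,000 = 9.091%.
σ = VaR / z = 9.091% / 2.576 = 3.529%.

3.53%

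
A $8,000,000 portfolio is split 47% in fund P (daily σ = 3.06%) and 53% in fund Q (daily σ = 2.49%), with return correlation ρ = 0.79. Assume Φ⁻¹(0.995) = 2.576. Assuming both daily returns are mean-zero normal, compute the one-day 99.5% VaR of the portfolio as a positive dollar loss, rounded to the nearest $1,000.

$538,000

σ_p² = 0.47²·3.06² + 0.53²·2.49² + 2·0.79·0.47·0.53·3.06·2.49 = 6.8089 (%²).
σ_p = √6.8089 = 2.609%.
VaR = 2.576 × 2.609% = 6.721%; on $8,000,000 that is $537,680.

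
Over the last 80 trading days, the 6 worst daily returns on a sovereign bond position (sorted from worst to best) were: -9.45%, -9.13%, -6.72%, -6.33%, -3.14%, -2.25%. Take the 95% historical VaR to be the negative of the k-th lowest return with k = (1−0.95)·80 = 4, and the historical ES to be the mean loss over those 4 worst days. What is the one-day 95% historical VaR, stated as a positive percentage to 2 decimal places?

6.33%

k = 4; the 4th lowest return is -6.33%, so VaR = 6.33%.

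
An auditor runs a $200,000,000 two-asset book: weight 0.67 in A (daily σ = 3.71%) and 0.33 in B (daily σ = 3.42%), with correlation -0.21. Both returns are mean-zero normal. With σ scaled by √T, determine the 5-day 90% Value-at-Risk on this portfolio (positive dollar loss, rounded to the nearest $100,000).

σ_p = √(0.67²·3.71² + 0.33²·3.42² + 2·-0.21·0.67·0.33·3.71·3.42) = 2.505%.
σ_{5d} = 2.505% × √5 = 5.601%.
z(90%) = 1.282.
VaR = 1.282 × 5.601% = 7.180%; on $200,000,000 that is $14,360,000.

$14,400,000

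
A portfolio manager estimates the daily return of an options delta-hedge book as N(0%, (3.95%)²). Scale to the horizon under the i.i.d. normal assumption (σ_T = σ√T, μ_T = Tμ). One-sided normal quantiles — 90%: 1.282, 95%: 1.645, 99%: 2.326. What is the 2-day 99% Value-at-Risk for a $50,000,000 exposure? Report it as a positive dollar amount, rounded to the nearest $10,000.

$6,500,000

σ_{2d} = 3.95% × √2 = 5.586%.
VaR = 2.326 × 5.586% = 12.993%.
On $50,000,000: 0.12993 × $50,000,000 = $6,496,500.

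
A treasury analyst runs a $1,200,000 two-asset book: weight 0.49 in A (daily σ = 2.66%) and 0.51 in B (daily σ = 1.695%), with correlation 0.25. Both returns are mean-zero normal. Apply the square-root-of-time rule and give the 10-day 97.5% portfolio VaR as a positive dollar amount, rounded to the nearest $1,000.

$129,000

σ_p = √(0.49²·2.66² + 0.51²·1.695² + 2·0.25·0.49·0.51·2.66·1.695) = 1.735%.
σ_{10d} = 1.735% × √10 = 5.487%.
z(97.5%) = 1.960.
VaR = 1.960 × 5.487% = 10.755%; on $1,200,000 that is $129,060.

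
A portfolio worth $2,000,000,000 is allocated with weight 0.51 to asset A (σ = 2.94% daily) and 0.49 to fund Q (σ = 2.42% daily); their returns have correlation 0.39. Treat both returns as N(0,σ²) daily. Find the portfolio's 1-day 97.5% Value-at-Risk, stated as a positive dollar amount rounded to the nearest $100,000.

σ_p² = 0.51²·2.94² + 0.49²·2.42² + 2·0.39·0.51·0.49·2.94·2.42 = 5.0412 (%²).
σ_p = √5.0412 = 2.245%.
At 97.5%, z = 1.960.
VaR = 1.960 × 2.245% = 4.400%; on $2,000,000,000 that is $88,000,000.

$88,000,000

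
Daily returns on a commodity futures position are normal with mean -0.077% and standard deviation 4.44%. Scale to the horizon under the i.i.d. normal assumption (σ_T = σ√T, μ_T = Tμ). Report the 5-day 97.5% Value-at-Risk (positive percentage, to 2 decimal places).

19.84%

At 97.5%, z = 1.960.
σ_{5d} = 4.44% × √5 = 9.928%; μ_{5d} = 5 × -0.077% = -0.385%.
VaR = −(-0.385%) + 1.960 × 9.928% = 19.844%.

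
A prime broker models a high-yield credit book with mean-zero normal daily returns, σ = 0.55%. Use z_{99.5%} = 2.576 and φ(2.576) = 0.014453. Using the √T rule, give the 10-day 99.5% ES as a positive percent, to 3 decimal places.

5.027%

σ_{10d} = 0.55% × √10 = 1.739%.
ES multiplier = φ(z)/(1−α) = 0.014453/0.005 = 2.891.
ES = 1.739% × 2.891 = 5.027%.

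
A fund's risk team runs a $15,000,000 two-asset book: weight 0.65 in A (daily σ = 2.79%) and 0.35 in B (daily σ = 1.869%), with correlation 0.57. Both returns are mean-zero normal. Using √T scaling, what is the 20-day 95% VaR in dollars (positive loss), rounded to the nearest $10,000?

σ_p = √(0.65²·2.79² + 0.35²·1.869² + 2·0.57·0.65·0.35·2.79·1.869) = 2.251%.
σ_{20d} = 2.251% × √20 = 10.067%.
z(95%) = 1.645.
VaR = 1.645 × 10.067% = 16.560%; on $15,000,000 that is $2,484,000.

$2,480,000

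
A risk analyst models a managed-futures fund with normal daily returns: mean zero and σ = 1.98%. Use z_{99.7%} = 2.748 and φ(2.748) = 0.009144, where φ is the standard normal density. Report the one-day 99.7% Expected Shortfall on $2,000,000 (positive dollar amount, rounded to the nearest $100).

Tail multiplier: φ(z)/(1−α) = 0.009144 / 0.003 = 3.048.
ES = 1.98% × 3.048 = 6.035%.
On $2,000,000: 0.06035 × $2,000,000 = $120,700.

$120,700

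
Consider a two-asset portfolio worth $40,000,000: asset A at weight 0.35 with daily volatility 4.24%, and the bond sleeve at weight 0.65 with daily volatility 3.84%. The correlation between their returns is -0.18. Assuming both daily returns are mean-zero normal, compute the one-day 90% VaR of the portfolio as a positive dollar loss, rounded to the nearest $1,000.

$1,366,000

σ_p² = 0.35²·4.24² + 0.65²·3.84² + 2·-0.18·0.35·0.65·4.24·3.84 = 7.0988 (%²).
σ_p = √7.0988 = 2.664%.
At 90%, z = 1.282.
VaR = 1.282 × 2.664% = 3.415%; on $40,000,000 that is $1,366,000.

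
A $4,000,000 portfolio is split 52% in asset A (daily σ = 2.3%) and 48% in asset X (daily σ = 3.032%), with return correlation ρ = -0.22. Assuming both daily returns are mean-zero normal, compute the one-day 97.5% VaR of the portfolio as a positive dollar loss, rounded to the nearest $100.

$130,800

σ_p² = 0.52²·2.3² + 0.48²·3.032² + 2·-0.22·0.52·0.48·2.3·3.032 = 2.7826 (%²).
σ_p = √2.7826 = 1.668%.
At 97.5%, z = 1.960.
VaR = 1.960 × 1.668% = 3.269%; on $4,000,000 that is $130,760.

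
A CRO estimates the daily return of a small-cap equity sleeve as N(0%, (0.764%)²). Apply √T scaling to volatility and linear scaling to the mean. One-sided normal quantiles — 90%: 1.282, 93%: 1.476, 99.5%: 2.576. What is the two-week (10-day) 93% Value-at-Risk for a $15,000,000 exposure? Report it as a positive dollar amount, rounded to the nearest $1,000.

σ_{10d} = 0.764% × √10 = 2.416%.
VaR = 1.476 × 2.416% = 3.566%.
On $15,000,000: 0.03566 × $15,000,000 = $534,900.

$535,000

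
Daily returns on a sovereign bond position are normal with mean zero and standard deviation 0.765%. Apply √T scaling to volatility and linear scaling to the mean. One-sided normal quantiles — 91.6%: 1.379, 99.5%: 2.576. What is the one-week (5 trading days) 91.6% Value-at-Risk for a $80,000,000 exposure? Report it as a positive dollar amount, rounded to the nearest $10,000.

σ_{5d} = 0.765% × √5 = 1.711%.
VaR = 1.379 × 1.711% = 2.359%.
On $80,000,000: 0.02359 × $80,000,000 = $1,887,200.

$1,890,000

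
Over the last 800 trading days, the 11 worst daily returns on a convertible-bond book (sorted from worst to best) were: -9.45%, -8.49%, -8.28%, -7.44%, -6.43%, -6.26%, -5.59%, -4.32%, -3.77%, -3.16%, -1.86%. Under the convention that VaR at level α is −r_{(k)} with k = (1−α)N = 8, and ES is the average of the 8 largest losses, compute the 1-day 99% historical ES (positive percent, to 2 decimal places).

The 8 worst returns sum to -56.26%.
ES = −(-56.26%) / 8 = 7.0325% ≈ 7.03%.

7.03%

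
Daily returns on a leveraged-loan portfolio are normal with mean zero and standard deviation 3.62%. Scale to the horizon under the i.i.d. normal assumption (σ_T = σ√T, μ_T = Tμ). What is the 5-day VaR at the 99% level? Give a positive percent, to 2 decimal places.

At 99%, z = 2.326.
σ_{5d} = 3.62% × √5 = 8.095%.
VaR = 2.326 × 8.095% = 18.829%.

18.83%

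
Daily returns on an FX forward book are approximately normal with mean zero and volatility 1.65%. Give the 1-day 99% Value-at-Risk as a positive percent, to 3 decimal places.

3.838%

At 99% one-sided, z = 2.326.
VaR = z·σ = 2.326 × 1.65% = 3.838%.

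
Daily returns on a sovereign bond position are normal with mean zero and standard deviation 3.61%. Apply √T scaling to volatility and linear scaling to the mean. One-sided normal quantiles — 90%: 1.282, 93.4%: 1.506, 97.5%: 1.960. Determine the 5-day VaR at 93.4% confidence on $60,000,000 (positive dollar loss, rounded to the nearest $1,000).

$7,294,000

σ_{5d} = 3.61% × √5 = 8.072%.
VaR = 1.506 × 8.072% = 12.156%.
On $60,000,000: 0.12156 × $60,000,000 = $7,293,600.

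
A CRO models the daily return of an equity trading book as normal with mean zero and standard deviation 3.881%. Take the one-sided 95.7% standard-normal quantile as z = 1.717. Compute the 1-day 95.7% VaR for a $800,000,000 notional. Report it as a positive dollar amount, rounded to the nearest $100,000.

$53,300,000

VaR = z·σ = 1.717 × 3.881% = 6.664%.
On $800,000,000: 0.06664 × $800,000,000 = $53,312,000.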